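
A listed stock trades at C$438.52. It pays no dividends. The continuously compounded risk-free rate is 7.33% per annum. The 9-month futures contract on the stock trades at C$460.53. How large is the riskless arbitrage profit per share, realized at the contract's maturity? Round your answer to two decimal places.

C$2.77 per share

Fair futures: F* = S·e^(carry·T), with carry = r = 0.0733
F* = 438.52 · e^(0.0733 × 9/12) = 438.52 · e^0.054975 = 438.52 × 1.056514 = C$463.3025
Market C$460.53 < fair C$463.3025: forward underpriced → reverse cash-and-carry (short spot, go long the forward).
At maturity, profit = |F_mkt − F*| = |460.53 − 463.3025| = C$2.77 per share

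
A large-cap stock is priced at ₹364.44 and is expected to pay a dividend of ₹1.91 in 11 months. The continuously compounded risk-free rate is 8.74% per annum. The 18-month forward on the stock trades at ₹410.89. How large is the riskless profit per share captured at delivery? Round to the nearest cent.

PV(dividends) I = 1.91·e^(−0.0874·11/12) = 1.7629
Fair forward F* = (S − I)·e^(rT) = (364.44 − 1.7629)·e^0.131100 = 362.6771 × 1.140082 = 413.4816
Market ₹410.89 < fair 413.4816: forward underpriced → reverse cash-and-carry (short the stock, invest proceeds at r, pay the dividends, go long the forward).
Profit at T = |F_mkt − F*| = |410.89 − 413.4816| = ₹2.59 per share

₹2.59 per share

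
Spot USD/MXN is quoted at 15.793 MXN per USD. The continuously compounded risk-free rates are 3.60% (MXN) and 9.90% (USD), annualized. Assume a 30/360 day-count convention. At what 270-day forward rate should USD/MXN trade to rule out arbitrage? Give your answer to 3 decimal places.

F = S·e^((r_MXN − r_USD)T) = 15.793 · e^((0.0360 − 0.0990) × 270/360)
= 15.793 · e^-0.047250 = 15.793 × 0.953849
F = 15.064 MXN per USD

15.064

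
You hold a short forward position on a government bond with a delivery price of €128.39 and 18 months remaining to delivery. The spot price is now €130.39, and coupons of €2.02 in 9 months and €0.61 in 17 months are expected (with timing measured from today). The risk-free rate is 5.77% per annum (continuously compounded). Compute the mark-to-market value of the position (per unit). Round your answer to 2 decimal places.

-€10.15

PV(remaining coupons) I = 2.02·e^(−0.0577·9/12) + 0.61·e^(−0.0577·17/12) = 2.4966
Current forward F = (S − I)·e^(rT) = (130.39 − 2.4966)·e^(0.0577·18/12) = 127.8934 × 1.090406 = 139.4557
Value (long) = (F − K)·e^(−rT) = (139.4557 − 128.39) × 0.917090 = 10.1482
Short position value = −(long value) = -€10.15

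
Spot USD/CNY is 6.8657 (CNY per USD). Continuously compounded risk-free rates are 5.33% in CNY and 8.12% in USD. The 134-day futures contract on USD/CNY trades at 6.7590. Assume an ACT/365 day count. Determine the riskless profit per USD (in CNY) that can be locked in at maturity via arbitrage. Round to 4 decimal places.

0.0367 per USD (in CNY)

Fair futures: F* = S·e^(carry·T), with carry = (r_CNY − r_USD) = 0.0533 − 0.0812 = -0.0279
F* = 6.8657 · e^(-0.0279 × 134/365) = 6.8657 · e^-0.010243 = 6.8657 × 0.989809 = 6.7957
Market 6.7590 < fair 6.7957: forward underpriced → reverse cash-and-carry (short spot, go long the forward).
At maturity, profit = |F_mkt − F*| = |6.7590 − 6.7957| = 0.0367 per USD (in CNY)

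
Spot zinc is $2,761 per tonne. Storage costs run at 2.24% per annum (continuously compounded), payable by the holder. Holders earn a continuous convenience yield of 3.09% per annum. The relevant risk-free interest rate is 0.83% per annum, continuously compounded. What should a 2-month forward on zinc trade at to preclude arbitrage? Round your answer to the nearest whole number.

Net carry = r + u − y = 0.0083 + 0.0224 − 0.0309 = -0.0002
F = S·e^((r+u−y)T) = 2761 · e^(-0.0002 × 2/12) = 2761 · e^-0.000033
= 2761 × 0.999967 = $2,761 per tonne

$2,761 per tonne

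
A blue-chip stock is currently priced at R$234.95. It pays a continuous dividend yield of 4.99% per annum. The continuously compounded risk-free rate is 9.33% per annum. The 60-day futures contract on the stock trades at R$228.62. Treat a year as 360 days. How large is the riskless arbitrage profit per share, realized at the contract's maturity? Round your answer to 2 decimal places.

R$8.04 per share

Fair futures: F* = S·e^(carry·T), with carry = (r − q) = 0.0933 − 0.0499 = 0.0434
F* = 234.95 · e^(0.0434 × 60/360) = 234.95 · e^0.007233 = 234.95 × 1.007259 = R$236.6555
Market R$228.62 < fair R$236.6555: forward underpriced → reverse cash-and-carry (short spot, go long the forward).
At maturity, profit = |F_mkt − F*| = |228.62 − 236.6555| = R$8.04 per share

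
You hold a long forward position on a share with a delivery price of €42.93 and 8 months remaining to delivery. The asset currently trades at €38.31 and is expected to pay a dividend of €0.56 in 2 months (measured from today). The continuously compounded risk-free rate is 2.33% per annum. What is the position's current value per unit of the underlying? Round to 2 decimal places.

PV(remaining dividends) I = 0.56·e^(−0.0233·2/12) = 0.5578
Current forward F = (S − I)·e^(rT) = (38.31 − 0.5578)·e^(0.0233·8/12) = 37.7522 × 1.015655 = 38.3432
Value (long) = (F − K)·e^(−rT) = (38.3432 − 42.93) × 0.984587 = -4.5161
Value = -€4.52

-€4.52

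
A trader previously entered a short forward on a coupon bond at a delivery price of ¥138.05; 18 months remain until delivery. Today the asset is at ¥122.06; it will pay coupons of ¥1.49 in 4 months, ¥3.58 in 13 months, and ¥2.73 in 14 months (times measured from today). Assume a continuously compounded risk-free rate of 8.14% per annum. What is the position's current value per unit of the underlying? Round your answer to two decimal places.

¥7.33

PV(remaining coupons) I = 1.49·e^(−0.0814·4/12) + 3.58·e^(−0.0814·13/12) + 2.73·e^(−0.0814·14/12) = 7.2106
Current forward F = (S − I)·e^(rT) = (122.06 − 7.2106)·e^(0.0814·18/12) = 114.8494 × 1.129867 = 129.7645
Value (long) = (F − K)·e^(−rT) = (129.7645 − 138.05) × 0.885060 = -7.3332
Short position value = −(long value) = ¥7.33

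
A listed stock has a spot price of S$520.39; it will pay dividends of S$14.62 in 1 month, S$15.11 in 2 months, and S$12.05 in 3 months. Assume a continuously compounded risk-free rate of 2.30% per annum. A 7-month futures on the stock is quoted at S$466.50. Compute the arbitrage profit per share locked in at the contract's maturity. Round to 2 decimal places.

S$18.73 per share

PV(dividends) I = 14.62·e^(−0.0230·1/12) + 15.11·e^(−0.0230·2/12) + 12.05·e^(−0.0230·3/12) = 41.6251
Fair futures F* = (S − I)·e^(rT) = (520.39 − 41.6251)·e^0.013417 = 478.7649 × 1.013507 = 485.2316
Market S$466.50 < fair 485.2316: forward underpriced → reverse cash-and-carry (short the stock, invest proceeds at r, pay the dividends, go long the forward).
Profit at T = |F_mkt − F*| = |466.50 − 485.2316| = S$18.73 per share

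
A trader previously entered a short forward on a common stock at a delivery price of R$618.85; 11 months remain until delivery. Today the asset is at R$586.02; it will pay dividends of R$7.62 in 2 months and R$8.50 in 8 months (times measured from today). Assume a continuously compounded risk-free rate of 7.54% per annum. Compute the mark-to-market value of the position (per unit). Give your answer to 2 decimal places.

PV(remaining dividends) I = 7.62·e^(−0.0754·2/12) + 8.50·e^(−0.0754·8/12) = 15.6081
Current forward F = (S − I)·e^(rT) = (586.02 − 15.6081)·e^(0.0754·11/12) = 570.4119 × 1.071561 = 611.2311
Value (long) = (F − K)·e^(−rT) = (611.2311 − 618.85) × 0.933218 = -7.1101
Short position value = −(long value) = R$7.11

R$7.11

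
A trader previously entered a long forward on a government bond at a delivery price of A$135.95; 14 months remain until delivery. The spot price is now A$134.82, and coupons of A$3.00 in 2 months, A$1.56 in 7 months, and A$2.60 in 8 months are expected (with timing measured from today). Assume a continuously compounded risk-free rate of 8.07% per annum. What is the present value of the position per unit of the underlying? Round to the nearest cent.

A$4.17

PV(remaining coupons) I = 3.00·e^(−0.0807·2/12) + 1.56·e^(−0.0807·7/12) + 2.60·e^(−0.0807·8/12) = 6.9120
Current forward F = (S − I)·e^(rT) = (134.82 − 6.9120)·e^(0.0807·14/12) = 127.9080 × 1.098725 = 140.5357
Value (long) = (F − K)·e^(−rT) = (140.5357 − 135.95) × 0.910146 = 4.1737
Value = A$4.17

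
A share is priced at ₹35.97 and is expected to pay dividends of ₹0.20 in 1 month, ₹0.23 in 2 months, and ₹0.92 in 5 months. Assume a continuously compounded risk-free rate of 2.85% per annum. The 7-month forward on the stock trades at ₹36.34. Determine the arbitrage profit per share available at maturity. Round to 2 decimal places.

₹1.13 per share

PV(dividends) I = 0.20·e^(−0.0285·1/12) + 0.23·e^(−0.0285·2/12) + 0.92·e^(−0.0285·5/12) = 1.3376
Fair forward F* = (S − I)·e^(rT) = (35.97 − 1.3376)·e^0.016625 = 34.6324 × 1.016764 = 35.2130
Market ₹36.34 > fair 35.2130: forward overpriced → cash-and-carry (borrow at r, buy the stock and collect the dividends, short the forward).
Profit at T = |F_mkt − F*| = |36.34 − 35.2130| = ₹1.13 per share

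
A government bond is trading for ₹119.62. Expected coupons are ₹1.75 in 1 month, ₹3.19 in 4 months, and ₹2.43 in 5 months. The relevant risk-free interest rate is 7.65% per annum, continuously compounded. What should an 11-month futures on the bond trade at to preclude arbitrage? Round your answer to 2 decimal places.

PV(coupons) I = 1.75·e^(−0.0765·1/12) + 3.19·e^(−0.0765·4/12) + 2.43·e^(−0.0765·5/12)
I = 1.7389 + 3.1097 + 2.3538 = 7.2024
F = (S − I)·e^(rT) = (119.62 − 7.2024) · e^(0.0765·11/12)
= 112.4176 · e^0.070125 = 112.4176 × 1.072642 = ₹120.58

₹120.58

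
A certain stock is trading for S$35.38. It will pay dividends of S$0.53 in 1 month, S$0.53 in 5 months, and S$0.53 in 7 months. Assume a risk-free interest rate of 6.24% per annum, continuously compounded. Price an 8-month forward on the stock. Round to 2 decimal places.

PV(dividends) I = 0.53·e^(−0.0624·1/12) + 0.53·e^(−0.0624·5/12) + 0.53·e^(−0.0624·7/12)
I = 0.5273 + 0.5164 + 0.5111 = 1.5548
F = (S − I)·e^(rT) = (35.38 − 1.5548) · e^(0.0624·8/12)
= 33.8252 · e^0.041600 = 33.8252 × 1.042477 = S$35.26

S$35.26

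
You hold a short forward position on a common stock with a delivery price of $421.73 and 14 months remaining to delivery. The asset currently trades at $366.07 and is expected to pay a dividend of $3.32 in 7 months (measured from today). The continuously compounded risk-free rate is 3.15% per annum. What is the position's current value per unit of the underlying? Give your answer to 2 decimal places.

$43.70

PV(remaining dividends) I = 3.32·e^(−0.0315·7/12) = 3.2596
Current forward F = (S − I)·e^(rT) = (366.07 − 3.2596)·e^(0.0315·14/12) = 362.8104 × 1.037434 = 376.3918
Value (long) = (F − K)·e^(−rT) = (376.3918 − 421.73) × 0.963917 = -43.7023
Short position value = −(long value) = $43.70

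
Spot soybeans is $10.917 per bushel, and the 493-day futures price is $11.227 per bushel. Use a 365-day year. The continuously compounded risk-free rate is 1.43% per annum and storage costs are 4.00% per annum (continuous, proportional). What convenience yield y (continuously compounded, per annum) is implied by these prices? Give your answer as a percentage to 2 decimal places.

F = S·e^((r+u−y)T) ⇒ (r+u−y) = ln(F/S)/T
ln(11.227/10.917) = 0.028000; /T ⇒ 0.020730
y = r + u − ln(F/S)/T = 0.0143 + 0.0400 − 0.020730 = 0.033570
y = 3.36%

3.36%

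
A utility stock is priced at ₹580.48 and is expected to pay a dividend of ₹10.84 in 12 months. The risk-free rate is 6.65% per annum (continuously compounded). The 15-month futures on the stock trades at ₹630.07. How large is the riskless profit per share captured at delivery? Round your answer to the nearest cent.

PV(dividends) I = 10.84·e^(−0.0665·12/12) = 10.1426
Fair futures F* = (S − I)·e^(rT) = (580.48 − 10.1426)·e^0.083125 = 570.3374 × 1.086678 = 619.7731
Market ₹630.07 > fair 619.7731: forward overpriced → cash-and-carry (borrow at r, buy the stock and collect the dividends, short the forward).
Profit at T = |F_mkt − F*| = |630.07 − 619.7731| = ₹10.30 per share

₹10.30 per share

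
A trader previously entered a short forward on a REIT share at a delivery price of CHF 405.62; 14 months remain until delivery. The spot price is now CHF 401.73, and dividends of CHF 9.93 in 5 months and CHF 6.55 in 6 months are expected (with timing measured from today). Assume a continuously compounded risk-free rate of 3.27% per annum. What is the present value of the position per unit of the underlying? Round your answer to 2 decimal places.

CHF 4.95

PV(remaining dividends) I = 9.93·e^(−0.0327·5/12) + 6.55·e^(−0.0327·6/12) = 16.2394
Current forward F = (S − I)·e^(rT) = (401.73 − 16.2394)·e^(0.0327·14/12) = 385.4906 × 1.038887 = 400.4812
Value (long) = (F − K)·e^(−rT) = (400.4812 − 405.62) × 0.962569 = -4.9464
Short position value = −(long value) = CHF 4.95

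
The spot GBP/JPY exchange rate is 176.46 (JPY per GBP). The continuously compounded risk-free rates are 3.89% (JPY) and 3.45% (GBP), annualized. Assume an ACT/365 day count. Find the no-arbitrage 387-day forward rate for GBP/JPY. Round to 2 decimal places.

177.29

F = S·e^((r_JPY − r_GBP)T) = 176.46 · e^((0.0389 − 0.0345) × 387/365)
= 176.46 · e^0.004665 = 176.46 × 1.004676
F = 177.29 JPY per GBP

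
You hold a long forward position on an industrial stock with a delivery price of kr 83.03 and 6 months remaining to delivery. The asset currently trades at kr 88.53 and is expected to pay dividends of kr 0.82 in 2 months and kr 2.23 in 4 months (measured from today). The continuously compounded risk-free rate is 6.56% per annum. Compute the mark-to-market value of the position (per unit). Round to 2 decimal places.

kr 5.19

PV(remaining dividends) I = 0.82·e^(−0.0656·2/12) + 2.23·e^(−0.0656·4/12) = 2.9929
Current forward F = (S − I)·e^(rT) = (88.53 − 2.9929)·e^(0.0656·6/12) = 85.5371 × 1.033344 = 88.3892
Value (long) = (F − K)·e^(−rT) = (88.3892 − 83.03) × 0.967732 = 5.1863
Value = kr 5.19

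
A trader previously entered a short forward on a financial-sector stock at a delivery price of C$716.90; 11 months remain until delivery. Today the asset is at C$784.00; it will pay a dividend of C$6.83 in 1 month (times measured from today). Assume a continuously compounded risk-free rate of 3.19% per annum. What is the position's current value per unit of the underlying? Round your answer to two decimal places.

-C$80.95

PV(remaining dividends) I = 6.83·e^(−0.0319·1/12) = 6.8119
Current forward F = (S − I)·e^(rT) = (784.00 − 6.8119)·e^(0.0319·11/12) = 777.1881 × 1.029673 = 800.2496
Value (long) = (F − K)·e^(−rT) = (800.2496 − 716.90) × 0.971182 = 80.9476
Short position value = −(long value) = -C$80.95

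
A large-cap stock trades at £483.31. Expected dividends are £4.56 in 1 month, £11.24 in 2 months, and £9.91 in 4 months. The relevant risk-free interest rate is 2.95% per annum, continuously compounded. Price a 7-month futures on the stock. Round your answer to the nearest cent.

£465.71

PV(dividends) I = 4.56·e^(−0.0295·1/12) + 11.24·e^(−0.0295·2/12) + 9.91·e^(−0.0295·4/12)
I = 4.5488 + 11.1849 + 9.8130 = 25.5467
F = (S − I)·e^(rT) = (483.31 − 25.5467) · e^(0.0295·7/12)
= 457.7633 · e^0.017208 = 457.7633 × 1.017357 = £465.71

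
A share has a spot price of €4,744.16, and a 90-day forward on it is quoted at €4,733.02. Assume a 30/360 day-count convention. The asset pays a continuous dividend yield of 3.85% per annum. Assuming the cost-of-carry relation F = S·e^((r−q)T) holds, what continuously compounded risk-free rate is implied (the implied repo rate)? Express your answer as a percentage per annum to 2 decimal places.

From F = S·e^((r−q)T): (r − q) = ln(F/S)/T
ln(4733.02/4744.16) = ln(0.997652) = -0.002351
(r − q) = -0.002351 / (90/360) = -0.009404
r = ln(F/S)/T + q = -0.009404 + 0.0385 = 0.029096
r = 2.91%

2.91%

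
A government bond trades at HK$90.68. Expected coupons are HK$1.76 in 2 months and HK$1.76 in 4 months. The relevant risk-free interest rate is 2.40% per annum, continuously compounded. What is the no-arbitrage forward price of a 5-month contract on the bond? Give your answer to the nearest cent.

PV(coupons) I = 1.76·e^(−0.0240·2/12) + 1.76·e^(−0.0240·4/12)
I = 1.7530 + 1.7460 = 3.4990
F = (S − I)·e^(rT) = (90.68 − 3.4990) · e^(0.0240·5/12)
= 87.1810 · e^0.010000 = 87.1810 × 1.010050 = HK$88.06

HK$88.06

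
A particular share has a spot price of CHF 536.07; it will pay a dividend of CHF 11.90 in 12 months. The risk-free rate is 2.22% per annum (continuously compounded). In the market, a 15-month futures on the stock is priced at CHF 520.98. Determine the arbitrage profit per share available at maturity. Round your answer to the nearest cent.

PV(dividends) I = 11.90·e^(−0.0222·12/12) = 11.6387
Fair futures F* = (S − I)·e^(rT) = (536.07 − 11.6387)·e^0.027750 = 524.4313 × 1.028139 = 539.1883
Market CHF 520.98 < fair 539.1883: forward underpriced → reverse cash-and-carry (short the stock, invest proceeds at r, pay the dividends, go long the forward).
Profit at T = |F_mkt − F*| = |520.98 − 539.1883| = CHF 18.21 per share

CHF 18.21 per share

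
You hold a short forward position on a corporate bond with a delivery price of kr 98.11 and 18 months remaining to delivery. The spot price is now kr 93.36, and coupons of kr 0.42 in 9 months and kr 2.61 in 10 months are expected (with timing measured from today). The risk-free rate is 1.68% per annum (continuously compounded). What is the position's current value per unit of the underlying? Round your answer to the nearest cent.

PV(remaining coupons) I = 0.42·e^(−0.0168·9/12) + 2.61·e^(−0.0168·10/12) = 2.9885
Current forward F = (S − I)·e^(rT) = (93.36 − 2.9885)·e^(0.0168·18/12) = 90.3715 × 1.025520 = 92.6778
Value (long) = (F − K)·e^(−rT) = (92.6778 − 98.11) × 0.975115 = -5.2970
Short position value = −(long value) = kr 5.30

kr 5.30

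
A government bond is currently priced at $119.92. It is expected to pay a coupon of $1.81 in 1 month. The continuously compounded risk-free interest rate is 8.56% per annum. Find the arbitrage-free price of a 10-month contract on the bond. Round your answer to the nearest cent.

$126.86

PV(coupons) I = 1.81·e^(−0.0856·1/12)
I = 1.7971
F = (S − I)·e^(rT) = (119.92 − 1.7971) · e^(0.0856·10/12)
= 118.1229 · e^0.071333 = 118.1229 × 1.073939 = $126.86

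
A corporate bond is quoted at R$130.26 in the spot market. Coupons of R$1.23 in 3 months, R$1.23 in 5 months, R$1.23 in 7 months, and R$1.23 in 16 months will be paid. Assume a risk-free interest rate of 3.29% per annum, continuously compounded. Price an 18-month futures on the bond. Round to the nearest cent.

PV(coupons) I = 1.23·e^(−0.0329·3/12) + 1.23·e^(−0.0329·5/12) + 1.23·e^(−0.0329·7/12) + 1.23·e^(−0.0329·16/12)
I = 1.2199 + 1.2133 + 1.2066 + 1.1772 = 4.8170
F = (S − I)·e^(rT) = (130.26 − 4.8170) · e^(0.0329·18/12)
= 125.4430 · e^0.049350 = 125.4430 × 1.050588 = R$131.79

R$131.79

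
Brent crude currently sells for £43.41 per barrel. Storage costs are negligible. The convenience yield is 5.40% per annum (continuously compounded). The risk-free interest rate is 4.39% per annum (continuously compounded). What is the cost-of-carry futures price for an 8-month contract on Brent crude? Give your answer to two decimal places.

£43.12 per barrel

Net carry = r + u − y = 0.0439 + 0.0000 − 0.0540 = -0.0101
F = S·e^((r+u−y)T) = 43.41 · e^(-0.0101 × 8/12) = 43.41 · e^-0.006733
= 43.41 × 0.993290 = £43.12 per barrel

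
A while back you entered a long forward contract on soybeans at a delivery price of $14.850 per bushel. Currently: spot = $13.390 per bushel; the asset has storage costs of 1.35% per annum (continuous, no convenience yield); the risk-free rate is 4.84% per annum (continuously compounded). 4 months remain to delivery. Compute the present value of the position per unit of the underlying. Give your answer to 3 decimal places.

Current fair forward for the remaining 4 months: F = S·e^((r + u)·T), (r + u) = 0.0484 + 0.0135 = 0.0619
F = 13.390 · e^(0.0619 × 4/12) = 13.390 × 1.020848 = 13.6692
Value of long forward = (F − K)·e^(−rT) = (13.6692 − 14.850) · e^(−0.0484·4/12)
= -1.1808 × 0.983996 = -1.162

-$1.162 per bushel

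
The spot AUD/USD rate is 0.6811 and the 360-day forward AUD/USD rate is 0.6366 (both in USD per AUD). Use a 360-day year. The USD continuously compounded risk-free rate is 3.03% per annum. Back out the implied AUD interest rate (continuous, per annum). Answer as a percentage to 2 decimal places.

F = S·e^((r_USD − r_AUD)T) ⇒ r_AUD = r_USD − ln(F/S)/T
ln(0.6366/0.6811) = -0.067568; /(360/360) = -0.067568
r_AUD = 0.0303 + 0.067568 = 0.097868
r_AUD = 9.79%

9.79%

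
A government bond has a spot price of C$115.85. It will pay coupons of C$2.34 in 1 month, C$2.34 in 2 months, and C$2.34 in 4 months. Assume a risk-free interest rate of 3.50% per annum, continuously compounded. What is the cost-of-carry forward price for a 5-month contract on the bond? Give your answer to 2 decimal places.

PV(coupons) I = 2.34·e^(−0.0350·1/12) + 2.34·e^(−0.0350·2/12) + 2.34·e^(−0.0350·4/12)
I = 2.3332 + 2.3264 + 2.3129 = 6.9725
F = (S − I)·e^(rT) = (115.85 − 6.9725) · e^(0.0350·5/12)
= 108.8775 · e^0.014583 = 108.8775 × 1.014690 = C$110.48

C$110.48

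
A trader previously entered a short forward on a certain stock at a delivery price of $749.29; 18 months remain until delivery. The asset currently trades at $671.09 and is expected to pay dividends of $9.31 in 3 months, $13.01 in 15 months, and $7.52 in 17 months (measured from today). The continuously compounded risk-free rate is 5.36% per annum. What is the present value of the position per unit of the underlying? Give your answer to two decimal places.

$48.64

PV(remaining dividends) I = 9.31·e^(−0.0536·3/12) + 13.01·e^(−0.0536·15/12) + 7.52·e^(−0.0536·17/12) = 28.3231
Current forward F = (S − I)·e^(rT) = (671.09 − 28.3231)·e^(0.0536·18/12) = 642.7669 × 1.083720 = 696.5793
Value (long) = (F − K)·e^(−rT) = (696.5793 − 749.29) × 0.922747 = -48.6386
Short position value = −(long value) = $48.64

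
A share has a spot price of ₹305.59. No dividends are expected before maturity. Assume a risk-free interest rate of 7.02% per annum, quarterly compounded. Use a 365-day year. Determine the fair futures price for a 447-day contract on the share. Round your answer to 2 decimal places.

₹332.78

F = S · (1+r/4)^(4T)
= 305.59 × 1.088962
F = ₹332.78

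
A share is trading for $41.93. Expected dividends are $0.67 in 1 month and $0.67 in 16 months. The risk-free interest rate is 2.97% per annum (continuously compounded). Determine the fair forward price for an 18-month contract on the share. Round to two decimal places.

PV(dividends) I = 0.67·e^(−0.0297·1/12) + 0.67·e^(−0.0297·16/12)
I = 0.6683 + 0.6440 = 1.3123
F = (S − I)·e^(rT) = (41.93 − 1.3123) · e^(0.0297·18/12)
= 40.6177 · e^0.044550 = 40.6177 × 1.045557 = $42.47

$42.47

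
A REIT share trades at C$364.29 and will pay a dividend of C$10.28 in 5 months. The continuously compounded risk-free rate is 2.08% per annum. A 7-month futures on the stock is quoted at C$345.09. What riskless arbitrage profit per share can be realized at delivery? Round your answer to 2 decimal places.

PV(dividends) I = 10.28·e^(−0.0208·5/12) = 10.1913
Fair futures F* = (S − I)·e^(rT) = (364.29 − 10.1913)·e^0.012133 = 354.0987 × 1.012207 = 358.4212
Market C$345.09 < fair 358.4212: forward underpriced → reverse cash-and-carry (short the stock, invest proceeds at r, pay the dividends, go long the forward).
Profit at T = |F_mkt − F*| = |345.09 − 358.4212| = C$13.33 per share

C$13.33 per share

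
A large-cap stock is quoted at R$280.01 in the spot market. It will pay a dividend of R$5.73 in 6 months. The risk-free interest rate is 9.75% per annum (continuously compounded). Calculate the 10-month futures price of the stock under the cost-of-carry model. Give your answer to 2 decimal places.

R$297.79

PV(dividends) I = 5.73·e^(−0.0975·6/12)
I = 5.4574
F = (S − I)·e^(rT) = (280.01 − 5.4574) · e^(0.0975·10/12)
= 274.5526 · e^0.081250 = 274.5526 × 1.084642 = R$297.79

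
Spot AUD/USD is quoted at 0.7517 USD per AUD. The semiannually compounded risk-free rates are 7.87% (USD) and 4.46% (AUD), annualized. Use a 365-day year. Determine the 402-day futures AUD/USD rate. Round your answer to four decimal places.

By covered interest parity, F = S · (1+r_USD/2)^(2T) / (1+r_AUD/2)^(2T)
= 0.7517 × 1.088734 / 1.049781 = 0.7517 × 1.037106
F = 0.7796 USD per AUD

0.7796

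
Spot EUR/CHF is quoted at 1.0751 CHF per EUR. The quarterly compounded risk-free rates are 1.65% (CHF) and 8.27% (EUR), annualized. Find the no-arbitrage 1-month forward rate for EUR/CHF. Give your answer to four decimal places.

1.0693

By covered interest parity, F = S · (1+r_CHF/4)^(4T) / (1+r_EUR/4)^(4T)
= 1.0751 × 1.001373 / 1.006845 = 1.0751 × 0.994565
F = 1.0693 CHF per EUR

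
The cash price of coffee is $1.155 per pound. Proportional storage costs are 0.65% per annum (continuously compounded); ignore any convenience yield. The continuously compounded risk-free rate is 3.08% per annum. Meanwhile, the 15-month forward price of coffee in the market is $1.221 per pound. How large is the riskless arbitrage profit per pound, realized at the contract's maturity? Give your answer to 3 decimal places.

Fair forward: F* = S·e^(carry·T), with carry = (r + u) = 0.0308 + 0.0065 = 0.0373
F* = 1.155 · e^(0.0373 × 15/12) = 1.155 · e^0.046625 = 1.155 × 1.047729 = $1.2101
Market $1.221 > fair $1.2101: forward overpriced → cash-and-carry (buy spot, short the forward).
At maturity, profit = |F_mkt − F*| = |1.221 − 1.2101| = $0.011 per pound

$0.011 per pound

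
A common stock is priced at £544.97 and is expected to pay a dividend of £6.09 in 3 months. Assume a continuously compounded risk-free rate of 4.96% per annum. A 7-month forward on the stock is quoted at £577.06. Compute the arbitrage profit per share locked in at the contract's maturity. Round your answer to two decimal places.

£22.28 per share

PV(dividends) I = 6.09·e^(−0.0496·3/12) = 6.0150
Fair forward F* = (S − I)·e^(rT) = (544.97 − 6.0150)·e^0.028933 = 538.9550 × 1.029356 = 554.7766
Market £577.06 > fair 554.7766: forward overpriced → cash-and-carry (borrow at r, buy the stock and collect the dividends, short the forward).
Profit at T = |F_mkt − F*| = |577.06 − 554.7766| = £22.28 per share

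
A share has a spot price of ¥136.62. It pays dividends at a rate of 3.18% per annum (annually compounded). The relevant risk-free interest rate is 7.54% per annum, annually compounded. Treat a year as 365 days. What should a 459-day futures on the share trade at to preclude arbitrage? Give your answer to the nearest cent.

F = S · (1+r)^T / (1+q)^T
= 136.62 × 1.095722 / 1.040152 = 136.62 × 1.053425
F = ¥143.92

¥143.92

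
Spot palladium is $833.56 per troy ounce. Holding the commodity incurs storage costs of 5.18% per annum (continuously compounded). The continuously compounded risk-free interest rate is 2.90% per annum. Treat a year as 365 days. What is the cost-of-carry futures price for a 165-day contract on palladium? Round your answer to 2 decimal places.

$864.57 per troy ounce

Net carry = r + u − y = 0.0290 + 0.0518 − 0.0000 = 0.0808
F = S·e^((r+u−y)T) = 833.56 · e^(0.0808 × 165/365) = 833.56 · e^0.036526
= 833.56 × 1.037201 = $864.57 per troy ounce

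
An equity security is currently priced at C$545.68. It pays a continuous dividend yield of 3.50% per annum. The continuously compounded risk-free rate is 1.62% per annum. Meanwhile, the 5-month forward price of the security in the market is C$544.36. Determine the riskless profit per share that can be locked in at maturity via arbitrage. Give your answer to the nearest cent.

Fair forward: F* = S·e^(carry·T), with carry = (r − q) = 0.0162 − 0.0350 = -0.0188
F* = 545.68 · e^(-0.0188 × 5/12) = 545.68 · e^-0.007833 = 545.68 × 0.992198 = C$541.4226
Market C$544.36 > fair C$541.4226: forward overpriced → cash-and-carry (buy spot, short the forward).
At maturity, profit = |F_mkt − F*| = |544.36 − 541.4226| = C$2.94 per share

C$2.94 per share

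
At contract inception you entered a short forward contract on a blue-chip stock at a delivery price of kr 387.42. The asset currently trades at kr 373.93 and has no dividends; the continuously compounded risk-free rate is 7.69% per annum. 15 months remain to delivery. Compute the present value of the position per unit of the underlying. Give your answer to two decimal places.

-kr 22.02

Current fair forward for the remaining 15 months: F = S·e^(r·T), r = 0.0769
F = 373.93 · e^(0.0769 × 15/12) = 373.93 × 1.100897 = 411.6584
Value of long forward = (F − K)·e^(−rT) = (411.6584 − 387.42) · e^(−0.0769·15/12)
= 24.2384 × 0.908350 = 22.02
Short position value = −(long value) = -kr 22.02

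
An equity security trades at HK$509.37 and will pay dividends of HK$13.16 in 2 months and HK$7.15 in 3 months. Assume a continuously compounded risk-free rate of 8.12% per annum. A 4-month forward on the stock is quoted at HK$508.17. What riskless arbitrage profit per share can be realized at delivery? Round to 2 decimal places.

HK$5.36 per share

PV(dividends) I = 13.16·e^(−0.0812·2/12) + 7.15·e^(−0.0812·3/12) = 19.9894
Fair forward F* = (S − I)·e^(rT) = (509.37 − 19.9894)·e^0.027067 = 489.3806 × 1.027437 = 502.8077
Market HK$508.17 > fair 502.8077: forward overpriced → cash-and-carry (borrow at r, buy the stock and collect the dividends, short the forward).
Profit at T = |F_mkt − F*| = |508.17 − 502.8077| = HK$5.36 per share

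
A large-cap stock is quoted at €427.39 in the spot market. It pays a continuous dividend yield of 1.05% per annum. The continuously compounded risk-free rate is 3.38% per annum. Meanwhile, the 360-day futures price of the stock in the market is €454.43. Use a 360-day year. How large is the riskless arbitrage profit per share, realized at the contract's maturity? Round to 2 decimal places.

Fair futures: F* = S·e^(carry·T), with carry = (r − q) = 0.0338 − 0.0105 = 0.0233
F* = 427.39 · e^(0.0233 × 360/360) = 427.39 · e^0.023300 = 427.39 × 1.023574 = €437.4653
Market €454.43 > fair €437.4653: forward overpriced → cash-and-carry (buy spot, short the forward).
At maturity, profit = |F_mkt − F*| = |454.43 − 437.4653| = €16.96 per share

€16.96 per share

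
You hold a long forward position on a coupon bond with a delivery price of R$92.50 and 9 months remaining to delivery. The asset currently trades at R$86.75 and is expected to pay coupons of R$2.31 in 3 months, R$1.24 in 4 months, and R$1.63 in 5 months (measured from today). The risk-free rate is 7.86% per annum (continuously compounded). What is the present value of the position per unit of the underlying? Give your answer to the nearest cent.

PV(remaining coupons) I = 2.31·e^(−0.0786·3/12) + 1.24·e^(−0.0786·4/12) + 1.63·e^(−0.0786·5/12) = 5.0505
Current forward F = (S − I)·e^(rT) = (86.75 − 5.0505)·e^(0.0786·9/12) = 81.6995 × 1.060722 = 86.6605
Value (long) = (F − K)·e^(−rT) = (86.6605 − 92.50) × 0.942754 = -5.5052
Value = -R$5.51

-R$5.51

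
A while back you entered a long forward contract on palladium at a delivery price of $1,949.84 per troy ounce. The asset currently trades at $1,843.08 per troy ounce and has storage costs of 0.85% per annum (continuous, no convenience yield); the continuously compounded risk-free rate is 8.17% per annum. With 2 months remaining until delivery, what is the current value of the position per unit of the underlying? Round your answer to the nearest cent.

-$77.78 per troy ounce

Current fair forward for the remaining 2 months: F = S·e^((r + u)·T), (r + u) = 0.0817 + 0.0085 = 0.0902
F = 1843.08 · e^(0.0902 × 2/12) = 1843.08 × 1.01514690 = 1870.9969
Value of long forward = (F − K)·e^(−rT) = (1870.9969 − 1949.84) · e^(−0.0817·2/12)
= -78.8431 × 0.98647562 = -77.78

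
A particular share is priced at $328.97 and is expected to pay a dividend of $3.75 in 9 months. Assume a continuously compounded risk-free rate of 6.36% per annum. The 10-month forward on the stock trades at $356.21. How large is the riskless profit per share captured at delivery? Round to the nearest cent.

PV(dividends) I = 3.75·e^(−0.0636·9/12) = 3.5753
Fair forward F* = (S − I)·e^(rT) = (328.97 − 3.5753)·e^0.053000 = 325.3947 × 1.054430 = 343.1059
Market $356.21 > fair 343.1059: forward overpriced → cash-and-carry (borrow at r, buy the stock and collect the dividends, short the forward).
Profit at T = |F_mkt − F*| = |356.21 − 343.1059| = $13.10 per share

$13.10 per share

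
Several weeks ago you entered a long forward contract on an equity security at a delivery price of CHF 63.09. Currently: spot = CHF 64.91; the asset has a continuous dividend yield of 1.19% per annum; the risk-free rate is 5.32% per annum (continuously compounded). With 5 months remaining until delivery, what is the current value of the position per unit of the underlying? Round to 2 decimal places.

Current fair forward for the remaining 5 months: F = S·e^((r − q)·T), (r − q) = 0.0532 − 0.0119 = 0.0413
F = 64.91 · e^(0.0413 × 5/12) = 64.91 × 1.017357 = 66.0366
Value of long forward = (F − K)·e^(−rT) = (66.0366 − 63.09) · e^(−0.0532·5/12)
= 2.9466 × 0.978077 = 2.88

CHF 2.88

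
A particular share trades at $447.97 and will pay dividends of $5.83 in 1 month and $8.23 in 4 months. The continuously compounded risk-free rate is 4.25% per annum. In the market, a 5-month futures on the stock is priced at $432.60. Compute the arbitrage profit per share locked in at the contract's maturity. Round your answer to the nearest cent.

$9.20 per share

PV(dividends) I = 5.83·e^(−0.0425·1/12) + 8.23·e^(−0.0425·4/12) = 13.9236
Fair futures F* = (S − I)·e^(rT) = (447.97 − 13.9236)·e^0.017708 = 434.0464 × 1.017866 = 441.8011
Market $432.60 < fair 441.8011: forward underpriced → reverse cash-and-carry (short the stock, invest proceeds at r, pay the dividends, go long the forward).
Profit at T = |F_mkt − F*| = |432.60 − 441.8011| = $9.20 per share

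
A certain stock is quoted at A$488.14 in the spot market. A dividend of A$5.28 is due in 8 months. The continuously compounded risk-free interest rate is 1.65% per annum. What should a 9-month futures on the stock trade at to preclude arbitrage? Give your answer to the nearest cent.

A$488.93

PV(dividends) I = 5.28·e^(−0.0165·8/12)
I = 5.2222
F = (S − I)·e^(rT) = (488.14 − 5.2222) · e^(0.0165·9/12)
= 482.9178 · e^0.012375 = 482.9178 × 1.012452 = A$488.93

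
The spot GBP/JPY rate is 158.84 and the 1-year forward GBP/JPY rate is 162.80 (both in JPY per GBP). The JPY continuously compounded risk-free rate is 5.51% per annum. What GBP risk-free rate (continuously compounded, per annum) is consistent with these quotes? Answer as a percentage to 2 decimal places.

F = S·e^((r_JPY − r_GBP)T) ⇒ r_GBP = r_JPY − ln(F/S)/T
ln(162.80/158.84) = 0.024625; /(1) = 0.024625
r_GBP = 0.0551 − 0.024625 = 0.030475
r_GBP = 3.05%

3.05%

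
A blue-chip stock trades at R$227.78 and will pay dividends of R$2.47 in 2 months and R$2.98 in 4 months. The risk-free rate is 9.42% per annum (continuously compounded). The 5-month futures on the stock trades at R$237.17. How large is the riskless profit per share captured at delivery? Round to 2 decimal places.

PV(dividends) I = 2.47·e^(−0.0942·2/12) + 2.98·e^(−0.0942·4/12) = 5.3194
Fair futures F* = (S − I)·e^(rT) = (227.78 − 5.3194)·e^0.039250 = 222.4606 × 1.040030 = 231.3657
Market R$237.17 > fair 231.3657: forward overpriced → cash-and-carry (borrow at r, buy the stock and collect the dividends, short the forward).
Profit at T = |F_mkt − F*| = |237.17 − 231.3657| = R$5.80 per share

R$5.80 per share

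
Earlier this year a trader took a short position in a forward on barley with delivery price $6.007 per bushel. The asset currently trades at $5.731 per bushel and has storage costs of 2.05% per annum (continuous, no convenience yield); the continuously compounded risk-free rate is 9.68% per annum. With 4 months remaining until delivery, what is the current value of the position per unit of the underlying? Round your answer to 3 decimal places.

$0.046 per bushel

Current fair forward for the remaining 4 months: F = S·e^((r + u)·T), (r + u) = 0.0968 + 0.0205 = 0.1173
F = 5.731 · e^(0.1173 × 4/12) = 5.731 × 1.039874 = 5.9595
Value of long forward = (F − K)·e^(−rT) = (5.9595 − 6.007) · e^(−0.0968·4/12)
= -0.0475 × 0.968248 = -0.046
Short position value = −(long value) = $0.046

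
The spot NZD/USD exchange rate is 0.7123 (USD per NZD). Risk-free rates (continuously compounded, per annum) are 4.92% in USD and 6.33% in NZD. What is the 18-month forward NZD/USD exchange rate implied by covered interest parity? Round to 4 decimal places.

F = S·e^((r_USD − r_NZD)T) = 0.7123 · e^((0.0492 − 0.0633) × 18/12)
= 0.7123 · e^-0.021150 = 0.7123 × 0.979072
F = 0.6974 USD per NZD

0.6974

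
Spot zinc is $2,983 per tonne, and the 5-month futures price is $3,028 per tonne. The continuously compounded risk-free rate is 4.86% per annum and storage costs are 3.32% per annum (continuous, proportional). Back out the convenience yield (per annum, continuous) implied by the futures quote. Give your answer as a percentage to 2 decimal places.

4.59%

F = S·e^((r+u−y)T) ⇒ (r+u−y) = ln(F/S)/T
ln(3028/2983) = 0.014973; /T ⇒ 0.035935
y = r + u − ln(F/S)/T = 0.0486 + 0.0332 − 0.035935 = 0.045865
y = 4.59%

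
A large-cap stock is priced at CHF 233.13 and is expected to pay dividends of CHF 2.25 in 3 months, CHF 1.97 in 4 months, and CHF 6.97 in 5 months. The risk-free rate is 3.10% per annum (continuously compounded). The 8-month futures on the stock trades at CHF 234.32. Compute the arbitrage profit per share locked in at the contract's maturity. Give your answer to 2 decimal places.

CHF 7.62 per share

PV(dividends) I = 2.25·e^(−0.0310·3/12) + 1.97·e^(−0.0310·4/12) + 6.97·e^(−0.0310·5/12) = 11.0629
Fair futures F* = (S − I)·e^(rT) = (233.13 − 11.0629)·e^0.020667 = 222.0671 × 1.020882 = 226.7043
Market CHF 234.32 > fair 226.7043: forward overpriced → cash-and-carry (borrow at r, buy the stock and collect the dividends, short the forward).
Profit at T = |F_mkt − F*| = |234.32 − 226.7043| = CHF 7.62 per share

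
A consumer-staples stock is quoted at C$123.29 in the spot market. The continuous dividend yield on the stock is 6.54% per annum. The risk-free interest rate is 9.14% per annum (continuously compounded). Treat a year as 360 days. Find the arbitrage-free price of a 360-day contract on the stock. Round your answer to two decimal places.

C$126.54

F = S·e^((r − q)T) = 123.29 · e^((0.0914 − 0.0654) × 360/360)
= 123.29 · e^0.026000 = 123.29 × 1.026341
F = C$126.54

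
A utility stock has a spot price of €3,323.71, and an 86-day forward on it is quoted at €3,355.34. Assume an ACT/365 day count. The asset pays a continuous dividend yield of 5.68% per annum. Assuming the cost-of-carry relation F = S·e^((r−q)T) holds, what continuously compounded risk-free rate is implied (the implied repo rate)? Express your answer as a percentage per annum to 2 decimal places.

9.70%

From F = S·e^((r−q)T): (r − q) = ln(F/S)/T
ln(3355.34/3323.71) = ln(1.009516) = 0.009471
(r − q) = 0.009471 / (86/365) = 0.040197
r = ln(F/S)/T + q = 0.040197 + 0.0568 = 0.096997
r = 9.70%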